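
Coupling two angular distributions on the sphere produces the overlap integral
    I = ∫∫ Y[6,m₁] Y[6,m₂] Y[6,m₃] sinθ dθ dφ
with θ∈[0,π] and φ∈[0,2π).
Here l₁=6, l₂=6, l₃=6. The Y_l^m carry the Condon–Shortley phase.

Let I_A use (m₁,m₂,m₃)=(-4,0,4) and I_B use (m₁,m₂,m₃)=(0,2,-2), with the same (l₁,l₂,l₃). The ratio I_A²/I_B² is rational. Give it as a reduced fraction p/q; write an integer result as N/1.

l's match ⇒ only the (l;m) 3-j factors differ between A and B.
A: triangle coeff Δ(6,6,6) = 1/325909584; Σ_t [4,6]: t=4:+1/1658880 t=5:−1/1728000 t=6:+1/24883200 = 1/15552000; (3j)²=16/46189 [(6 6 6; -4 0 4)], sign=+1
B: triangle coeff Δ(6,6,6) = 1/325909584; Σ_t [2,6]: t=2:+1/1658880 t=3:−1/155520 t=4:+1/110592 t=5:−1/518400 t=6:+1/24883200 = 11/8294400; (3j)²=11/4199 [(6 6 6; 0 2 -2)], sign=+1
I_A²/I_B² = (16/46189)/(11/4199) = 16/121

16/121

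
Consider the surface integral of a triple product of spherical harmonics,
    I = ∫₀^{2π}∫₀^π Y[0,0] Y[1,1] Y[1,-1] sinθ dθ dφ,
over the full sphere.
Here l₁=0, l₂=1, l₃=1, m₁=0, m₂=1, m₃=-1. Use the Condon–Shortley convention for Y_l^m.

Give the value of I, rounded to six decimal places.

-0.282095

m-sum 0 ✓  L=2 even ✓  1≤1≤1 ✓
Π(2lᵢ+1) = 1×3×3 = 9
triangle coeff Δ(0,1,1) = 1/3
Σ_t [0,0]: t=0:+1/1 = 1/1
(3j)²=1/3 [(0 1 1; 0 0 0)], sign=-1
Σ_t [0,0]: t=0:+1/2 = 1/2
(3j)²=1/3 [(0 1 1; 0 1 -1)], sign=+1
⇒ 4πI² = 1/1
I = (-1)√(1/1/(4π)) = -0.28209479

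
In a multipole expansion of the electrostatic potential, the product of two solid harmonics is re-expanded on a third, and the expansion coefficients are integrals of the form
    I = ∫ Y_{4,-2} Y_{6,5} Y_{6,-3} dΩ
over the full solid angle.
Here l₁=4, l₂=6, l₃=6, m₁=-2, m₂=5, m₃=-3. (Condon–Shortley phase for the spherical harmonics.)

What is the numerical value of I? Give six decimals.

-0.147064

m-sum 0 ✓  L=16 even ✓  2≤6≤10 ✓
Π(2lᵢ+1) = 9×13×13 = 1521
triangle coeff Δ(4,6,6) = 1/15315300
Σ_t [0,4]: t=0:+1/829440 t=1:−1/25920 t=2:+1/9216 t=3:−1/25920 t=4:+1/829440 = 7/207360
(3j)²=28/2431 [(4 6 6; 0 0 0)], sign=+1
Σ_t [3,4]: t=3:−1/1451520 t=4:+1/483840 = 1/725760
(3j)²=24/1547 [(4 6 6; -2 5 -3)], sign=-1
⇒ 4πI² = 864/3179
I = (-1)√(864/3179/(4π)) = -0.14706410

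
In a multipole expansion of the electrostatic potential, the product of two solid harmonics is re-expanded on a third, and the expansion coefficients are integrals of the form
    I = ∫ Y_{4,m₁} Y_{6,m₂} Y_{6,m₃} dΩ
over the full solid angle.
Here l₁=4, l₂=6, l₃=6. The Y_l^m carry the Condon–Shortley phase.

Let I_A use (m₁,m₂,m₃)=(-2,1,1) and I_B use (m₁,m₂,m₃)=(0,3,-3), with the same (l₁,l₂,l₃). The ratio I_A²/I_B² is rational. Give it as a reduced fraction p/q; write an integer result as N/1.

Same 4,6,6: normalisation and zero-m 3j drop out of the ratio.
A: Δ: 4! 4! 8! / 17! → 1/15315300; sum: t=2:+1/69120 t=3:−1/20736 t=4:+1/69120 = -1/51840; 3j²(4 6 6; -2 1 1) = Δ·Π!·Σ² = 280/21879  (sign +1)
B: Δ: 4! 4! 8! / 17! → 1/15315300; sum: t=1:−1/1451520 t=2:+1/80640 t=3:−1/51840 t=4:+1/414720 = -1/193536; 3j²(4 6 6; 0 3 -3) = Δ·Π!·Σ² = 81/17017  (sign +1)
I_A²/I_B² = (280/21879)/(81/17017) = 1960/729

1960/729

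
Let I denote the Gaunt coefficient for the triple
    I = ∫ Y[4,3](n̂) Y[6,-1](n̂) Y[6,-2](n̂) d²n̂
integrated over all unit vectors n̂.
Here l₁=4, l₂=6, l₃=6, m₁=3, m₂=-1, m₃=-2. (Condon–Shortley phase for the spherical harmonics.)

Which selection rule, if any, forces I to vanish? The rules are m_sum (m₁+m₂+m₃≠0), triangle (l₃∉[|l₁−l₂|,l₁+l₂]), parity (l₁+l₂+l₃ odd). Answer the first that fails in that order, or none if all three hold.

none

Σmᵢ = 0  ✓
l₃∈[|l₁−l₂|,l₁+l₂]=[2,10], have l₃=6  ✓
Σlᵢ = 16 ⇒ even  ✓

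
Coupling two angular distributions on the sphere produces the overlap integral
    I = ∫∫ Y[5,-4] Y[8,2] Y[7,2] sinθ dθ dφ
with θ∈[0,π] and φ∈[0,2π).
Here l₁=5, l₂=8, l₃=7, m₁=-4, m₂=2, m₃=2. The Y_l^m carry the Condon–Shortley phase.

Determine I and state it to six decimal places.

Checks pass: Σm=0; 20 even; l₃=7∈[3,13].
(2·5+1)(2·8+1)(2·7+1) = 2805
Δ: 6! 4! 10! / 21! → 1/814773960
sum: t=1:−1/87091200 t=2:+1/4976640 t=3:−1/2073600 t=4:+1/4976640 t=5:−1/87091200 = -1/9676800
3j²(5 8 7; 0 0 0) = Δ·Π!·Σ² = 360/46189  (sign +1)
sum: t=5:−1/41472000 t=6:+1/74649600 = -1/93312000
3j²(5 8 7; -4 2 2) = Δ·Π!·Σ² = 1344/230945  (sign +1)
combine: 4πI² = 2805·360/46189·1344/230945 = 1451520/11408683
take √, sign +1: I = 0.10062105

0.100621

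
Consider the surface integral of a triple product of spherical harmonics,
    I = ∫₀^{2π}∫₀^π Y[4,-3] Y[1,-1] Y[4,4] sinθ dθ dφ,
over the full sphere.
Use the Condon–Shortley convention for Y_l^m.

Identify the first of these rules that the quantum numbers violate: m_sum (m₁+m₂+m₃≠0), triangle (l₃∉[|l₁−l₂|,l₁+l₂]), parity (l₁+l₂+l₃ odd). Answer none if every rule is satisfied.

parity

azimuthal sum: -3 − 1 + 4 = 0  ✓
3 ≤ 4 ≤ 5 (triangle on l)  ✓
L = 4 + 1 + 4 = 9 (odd)  ✗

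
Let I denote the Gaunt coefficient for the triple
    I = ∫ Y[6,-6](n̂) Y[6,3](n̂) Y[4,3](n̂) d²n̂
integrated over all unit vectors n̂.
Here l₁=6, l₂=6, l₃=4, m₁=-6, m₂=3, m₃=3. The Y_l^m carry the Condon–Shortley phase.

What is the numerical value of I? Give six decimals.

Rules hold: Σm=0, L=16 even, 0≤4≤12.
N = 13·13·9 = 1521
Δ = 8!·4!·4!/17! = 1/15315300
Racah Σ t=2..6: t=2:+1/829440 t=3:−1/25920 t=4:+1/9216 t=5:−1/25920 t=6:+1/829440 = 7/207360
⇒ 3j(6 6 4; 0 0 0)² = 28/2431, sgn +1
Racah Σ t=8..8: t=8:+1/5806080 = 1/5806080
⇒ 3j(6 6 4; -6 3 3)² = 9/884, sgn -1
4πI² = N·(3j₀)²·(3jₘ)² = 567/3179
I = -1·√(0.178358/4π) = -0.11913554

-0.119136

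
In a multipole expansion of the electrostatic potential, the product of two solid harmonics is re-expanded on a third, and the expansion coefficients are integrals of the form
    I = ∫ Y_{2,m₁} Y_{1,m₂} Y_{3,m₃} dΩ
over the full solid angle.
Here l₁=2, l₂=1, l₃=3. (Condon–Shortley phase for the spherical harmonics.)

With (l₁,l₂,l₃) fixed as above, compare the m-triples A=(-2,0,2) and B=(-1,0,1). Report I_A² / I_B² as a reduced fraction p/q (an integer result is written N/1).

5/8

l's match ⇒ only the (l;m) 3-j factors differ between A and B.
A: triangle coeff Δ(2,1,3) = 1/105; Σ_t [0,0]: t=0:+1/24 = 1/24; (3j)²=1/21 [(2 1 3; -2 0 2)], sign=-1
B: triangle coeff Δ(2,1,3) = 1/105; Σ_t [0,0]: t=0:+1/6 = 1/6; (3j)²=8/105 [(2 1 3; -1 0 1)], sign=+1
I_A²/I_B² = (1/21)/(8/105) = 5/8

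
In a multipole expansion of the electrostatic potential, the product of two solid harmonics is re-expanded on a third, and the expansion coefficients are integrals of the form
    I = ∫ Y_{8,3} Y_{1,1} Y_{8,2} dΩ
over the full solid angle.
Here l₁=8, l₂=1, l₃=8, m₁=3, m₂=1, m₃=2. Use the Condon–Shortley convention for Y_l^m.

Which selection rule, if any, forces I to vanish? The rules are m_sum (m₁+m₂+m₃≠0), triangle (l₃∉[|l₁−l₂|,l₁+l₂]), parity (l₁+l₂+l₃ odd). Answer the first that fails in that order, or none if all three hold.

m_sum

m₁+m₂+m₃ = 3 + 1 + 2 = 6  ✗
triangle: |8−1|=7 ≤ l₃=8 ≤ 8+1=9
parity: l₁+l₂+l₃ = 17 is odd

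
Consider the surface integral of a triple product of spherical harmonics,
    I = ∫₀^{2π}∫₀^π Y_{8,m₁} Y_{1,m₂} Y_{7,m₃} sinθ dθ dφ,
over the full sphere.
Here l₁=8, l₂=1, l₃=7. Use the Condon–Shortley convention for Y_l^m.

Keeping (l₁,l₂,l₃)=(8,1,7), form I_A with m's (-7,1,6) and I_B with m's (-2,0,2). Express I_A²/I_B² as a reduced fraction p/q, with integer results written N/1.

7/4

Shared (l₁,l₂,l₃)=(8,1,7): N and (l;000)² cancel in I_A²/I_B².
A: Δ = 2!·14!·0!/17! = 1/2040; Racah Σ t=2..2: t=2:+1/12454041600 = 1/12454041600; ⇒ 3j(8 1 7; -7 1 6)² = 7/136, sgn -1
B: Δ = 2!·14!·0!/17! = 1/2040; Racah Σ t=1..1: t=1:−1/43545600 = -1/43545600; ⇒ 3j(8 1 7; -2 0 2)² = 1/34, sgn +1
I_A²/I_B² = (7/136)/(1/34) = 7/4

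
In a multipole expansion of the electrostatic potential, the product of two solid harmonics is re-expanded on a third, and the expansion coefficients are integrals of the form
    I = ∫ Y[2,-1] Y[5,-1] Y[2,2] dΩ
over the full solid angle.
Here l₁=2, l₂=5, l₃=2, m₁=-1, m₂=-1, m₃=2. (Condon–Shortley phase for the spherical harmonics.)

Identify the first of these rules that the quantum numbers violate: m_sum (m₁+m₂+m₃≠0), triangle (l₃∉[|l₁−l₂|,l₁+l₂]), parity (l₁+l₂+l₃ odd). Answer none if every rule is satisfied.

triangle

Σmᵢ = 0  ✓
l₃∈[|l₁−l₂|,l₁+l₂]=[3,7], have l₃=2  ✗
Σlᵢ = 9 ⇒ odd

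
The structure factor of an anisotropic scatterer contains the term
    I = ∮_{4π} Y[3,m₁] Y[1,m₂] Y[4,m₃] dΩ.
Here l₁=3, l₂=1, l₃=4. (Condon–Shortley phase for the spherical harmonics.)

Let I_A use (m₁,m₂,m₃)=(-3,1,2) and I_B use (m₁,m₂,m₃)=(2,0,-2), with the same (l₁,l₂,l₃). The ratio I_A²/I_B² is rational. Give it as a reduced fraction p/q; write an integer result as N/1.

l's match ⇒ only the (l;m) 3-j factors differ between A and B.
A: triangle coeff Δ(3,1,4) = 1/252; Σ_t [0,0]: t=0:+1/1440 = 1/1440; (3j)²=1/252 [(3 1 4; -3 1 2)], sign=+1
B: triangle coeff Δ(3,1,4) = 1/252; Σ_t [0,0]: t=0:+1/120 = 1/120; (3j)²=1/21 [(3 1 4; 2 0 -2)], sign=+1
I_A²/I_B² = (1/252)/(1/21) = 1/12

1/12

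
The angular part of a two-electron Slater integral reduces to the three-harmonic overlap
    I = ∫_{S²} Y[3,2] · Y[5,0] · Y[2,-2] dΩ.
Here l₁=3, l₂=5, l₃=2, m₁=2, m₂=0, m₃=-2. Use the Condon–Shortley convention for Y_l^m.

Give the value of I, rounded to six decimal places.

0.053579

Checks pass: Σm=0; 10 even; l₃=2∈[2,8].
(2·3+1)(2·5+1)(2·2+1) = 385
Δ: 6! 0! 4! / 11! → 1/2310
sum: t=3:−1/144 = -1/144
3j²(3 5 2; 0 0 0) = Δ·Π!·Σ² = 10/231  (sign -1)
sum: t=1:−1/2880 = -1/2880
3j²(3 5 2; 2 0 -2) = Δ·Π!·Σ² = 1/462  (sign -1)
combine: 4πI² = 385·10/231·1/462 = 25/693
take √, sign +1: I = 0.05357948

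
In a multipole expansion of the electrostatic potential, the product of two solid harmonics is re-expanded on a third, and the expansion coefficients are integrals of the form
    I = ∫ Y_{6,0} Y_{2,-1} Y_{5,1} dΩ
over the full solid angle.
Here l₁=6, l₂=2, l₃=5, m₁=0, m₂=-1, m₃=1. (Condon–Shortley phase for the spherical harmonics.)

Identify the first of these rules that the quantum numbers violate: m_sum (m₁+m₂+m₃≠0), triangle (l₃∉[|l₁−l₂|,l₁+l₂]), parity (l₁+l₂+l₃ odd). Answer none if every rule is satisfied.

Σmᵢ = 0  ✓
l₃∈[|l₁−l₂|,l₁+l₂]=[4,8], have l₃=5  ✓
Σlᵢ = 13 ⇒ odd  ✗

parity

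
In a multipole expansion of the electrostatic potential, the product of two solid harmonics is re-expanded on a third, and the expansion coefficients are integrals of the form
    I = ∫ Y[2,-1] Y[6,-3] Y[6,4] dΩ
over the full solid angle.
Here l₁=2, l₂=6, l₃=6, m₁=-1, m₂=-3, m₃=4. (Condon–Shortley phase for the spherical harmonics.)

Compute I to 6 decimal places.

0.179515

Rules hold: Σm=0, L=14 even, 4≤6≤8.
N = 5·13·13 = 845
Δ = 2!·2!·10!/15! = 1/90090
Racah Σ t=0..2: t=0:+1/69120 t=1:−1/14400 t=2:+1/69120 = -7/172800
⇒ 3j(2 6 6; 0 0 0)² = 14/715, sgn -1
Racah Σ t=1..2: t=1:−1/161280 t=2:+1/725760 = -1/207360
⇒ 3j(2 6 6; -1 -3 4)² = 7/286, sgn -1
4πI² = N·(3j₀)²·(3jₘ)² = 49/121
I = +1·√(0.404959/4π) = 0.17951487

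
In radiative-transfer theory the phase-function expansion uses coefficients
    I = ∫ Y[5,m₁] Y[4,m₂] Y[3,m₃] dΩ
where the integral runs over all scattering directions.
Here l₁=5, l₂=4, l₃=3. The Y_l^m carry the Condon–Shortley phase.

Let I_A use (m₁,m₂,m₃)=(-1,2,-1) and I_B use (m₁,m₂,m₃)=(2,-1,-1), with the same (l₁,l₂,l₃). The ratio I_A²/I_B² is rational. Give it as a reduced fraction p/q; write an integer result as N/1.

1849/3584

Shared (l₁,l₂,l₃)=(5,4,3): N and (l;000)² cancel in I_A²/I_B².
A: Δ = 6!·4!·2!/13! = 1/180180; Racah Σ t=4..6: t=4:+1/384 t=5:−1/720 t=6:+1/34560 = 43/34560; ⇒ 3j(5 4 3; -1 2 -1)² = 1849/180180, sgn +1
B: Δ = 6!·4!·2!/13! = 1/180180; Racah Σ t=1..3: t=1:−1/960 t=2:+1/288 t=3:−1/1728 = 1/540; ⇒ 3j(5 4 3; 2 -1 -1)² = 128/6435, sgn +1
I_A²/I_B² = (1849/180180)/(128/6435) = 1849/3584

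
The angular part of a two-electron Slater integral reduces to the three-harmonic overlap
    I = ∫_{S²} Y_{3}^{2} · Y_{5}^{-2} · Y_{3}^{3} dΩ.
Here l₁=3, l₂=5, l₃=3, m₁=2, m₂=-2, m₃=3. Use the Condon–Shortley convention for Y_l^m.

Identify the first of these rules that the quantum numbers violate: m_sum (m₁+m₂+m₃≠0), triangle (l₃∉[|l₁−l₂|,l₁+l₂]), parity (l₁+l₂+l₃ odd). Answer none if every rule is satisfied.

Σmᵢ = 3  ✗
l₃∈[|l₁−l₂|,l₁+l₂]=[2,8], have l₃=3
Σlᵢ = 11 ⇒ odd

m_sum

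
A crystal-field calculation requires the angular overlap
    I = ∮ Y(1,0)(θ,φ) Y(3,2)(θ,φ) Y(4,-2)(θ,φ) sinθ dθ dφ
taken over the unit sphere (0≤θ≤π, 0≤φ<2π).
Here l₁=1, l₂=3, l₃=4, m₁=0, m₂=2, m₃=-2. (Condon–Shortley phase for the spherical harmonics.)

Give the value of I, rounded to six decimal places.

m-sum 0 ✓  L=8 even ✓  2≤4≤4 ✓
Π(2lᵢ+1) = 3×7×9 = 189
triangle coeff Δ(1,3,4) = 1/252
Σ_t [0,0]: t=0:+1/36 = 1/36
(3j)²=4/63 [(1 3 4; 0 0 0)], sign=+1
Σ_t [0,0]: t=0:+1/120 = 1/120
(3j)²=1/21 [(1 3 4; 0 2 -2)], sign=+1
⇒ 4πI² = 4/7
I = (+1)√(4/7/(4π)) = 0.21324362

0.213244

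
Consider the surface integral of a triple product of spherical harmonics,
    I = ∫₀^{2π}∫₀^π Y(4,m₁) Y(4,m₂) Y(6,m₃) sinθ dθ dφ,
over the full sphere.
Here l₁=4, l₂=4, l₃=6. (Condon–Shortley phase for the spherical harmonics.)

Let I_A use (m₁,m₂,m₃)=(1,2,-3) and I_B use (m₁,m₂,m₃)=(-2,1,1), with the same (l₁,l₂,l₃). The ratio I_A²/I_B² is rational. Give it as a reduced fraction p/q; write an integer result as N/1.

l's match ⇒ only the (l;m) 3-j factors differ between A and B.
A: triangle coeff Δ(4,4,6) = 1/1261260; Σ_t [0,2]: t=0:+1/51840 t=1:−1/5760 t=2:+1/11520 = -7/103680; (3j)²=7/858 [(4 4 6; 1 2 -3)], sign=+1
B: triangle coeff Δ(4,4,6) = 1/1261260; Σ_t [0,2]: t=0:+1/172800 t=1:−1/5760 t=2:+1/3456 = 7/57600; (3j)²=21/2860 [(4 4 6; -2 1 1)], sign=-1
I_A²/I_B² = (7/858)/(21/2860) = 10/9

10/9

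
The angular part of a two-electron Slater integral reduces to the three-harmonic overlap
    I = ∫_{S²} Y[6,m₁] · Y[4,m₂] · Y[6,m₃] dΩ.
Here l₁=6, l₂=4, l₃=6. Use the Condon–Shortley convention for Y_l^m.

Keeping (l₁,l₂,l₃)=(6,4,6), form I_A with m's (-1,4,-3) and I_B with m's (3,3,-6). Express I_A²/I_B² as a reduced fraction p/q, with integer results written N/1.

Same 6,4,6: normalisation and zero-m 3j drop out of the ratio.
A: Δ: 4! 8! 4! / 17! → 1/15315300; sum: t=4:+1/414720 = 1/414720; 3j²(6 4 6; -1 4 -3) = Δ·Π!·Σ² = 49/2431  (sign -1)
B: Δ: 4! 8! 4! / 17! → 1/15315300; sum: t=3:−1/5806080 = -1/5806080; 3j²(6 4 6; 3 3 -6) = Δ·Π!·Σ² = 9/884  (sign -1)
I_A²/I_B² = (49/2431)/(9/884) = 196/99

196/99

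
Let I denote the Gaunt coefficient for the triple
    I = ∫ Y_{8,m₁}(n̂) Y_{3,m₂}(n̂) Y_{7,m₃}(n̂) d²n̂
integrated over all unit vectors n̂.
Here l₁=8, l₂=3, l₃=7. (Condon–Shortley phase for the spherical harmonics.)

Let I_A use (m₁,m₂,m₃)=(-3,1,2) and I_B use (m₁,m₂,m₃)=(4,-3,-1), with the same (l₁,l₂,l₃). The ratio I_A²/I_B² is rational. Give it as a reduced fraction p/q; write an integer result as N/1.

Shared (l₁,l₂,l₃)=(8,3,7): N and (l;000)² cancel in I_A²/I_B².
A: Δ = 4!·12!·2!/19! = 1/5290740; Racah Σ t=2..4: t=2:+1/17418240 t=3:−1/5806080 t=4:+1/29030400 = -1/12441600; ⇒ 3j(8 3 7; -3 1 2)² = 154/12597, sgn +1
B: Δ = 4!·12!·2!/19! = 1/5290740; Racah Σ t=0..0: t=0:+1/46448640 = 1/46448640; ⇒ 3j(8 3 7; 4 -3 -1)² = 2475/117572, sgn +1
I_A²/I_B² = (154/12597)/(2475/117572) = 392/675

392/675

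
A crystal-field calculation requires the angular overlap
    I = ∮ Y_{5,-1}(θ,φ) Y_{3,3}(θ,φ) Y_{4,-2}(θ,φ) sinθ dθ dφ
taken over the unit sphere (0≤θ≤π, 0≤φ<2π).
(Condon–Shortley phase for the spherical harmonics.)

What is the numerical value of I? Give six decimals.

m-sum 0 ✓  L=12 even ✓  2≤4≤8 ✓
Π(2lᵢ+1) = 11×7×9 = 693
triangle coeff Δ(5,3,4) = 1/180180
Σ_t [1,3]: t=1:−1/576 t=2:+1/144 t=3:−1/576 = 1/288
(3j)²=20/1001 [(5 3 4; 0 0 0)], sign=+1
Σ_t [4,4]: t=4:+1/2304 = 1/2304
(3j)²=75/4004 [(5 3 4; -1 3 -2)], sign=+1
⇒ 4πI² = 3375/13013
I = (+1)√(3375/13013/(4π)) = 0.14366244

0.143662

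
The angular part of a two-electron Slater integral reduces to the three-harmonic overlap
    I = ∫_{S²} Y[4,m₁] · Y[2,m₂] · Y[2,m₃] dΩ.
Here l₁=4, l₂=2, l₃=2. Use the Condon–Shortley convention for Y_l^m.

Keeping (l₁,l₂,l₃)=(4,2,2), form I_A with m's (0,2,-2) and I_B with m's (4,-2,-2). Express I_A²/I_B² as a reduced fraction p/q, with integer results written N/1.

Shared (l₁,l₂,l₃)=(4,2,2): N and (l;000)² cancel in I_A²/I_B².
A: Δ = 4!·4!·0!/9! = 1/630; Racah Σ t=4..4: t=4:+1/576 = 1/576; ⇒ 3j(4 2 2; 0 2 -2)² = 1/630, sgn +1
B: Δ = 4!·4!·0!/9! = 1/630; Racah Σ t=0..0: t=0:+1/576 = 1/576; ⇒ 3j(4 2 2; 4 -2 -2)² = 1/9, sgn +1
I_A²/I_B² = (1/630)/(1/9) = 1/70

1/70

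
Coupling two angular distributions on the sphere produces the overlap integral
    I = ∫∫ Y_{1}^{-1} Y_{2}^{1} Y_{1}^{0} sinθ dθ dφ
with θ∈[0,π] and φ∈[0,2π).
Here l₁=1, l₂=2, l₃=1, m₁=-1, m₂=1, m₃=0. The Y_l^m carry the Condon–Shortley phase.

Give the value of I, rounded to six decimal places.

Rules hold: Σm=0, L=4 even, 1≤1≤3.
N = 3·5·3 = 45
Δ = 2!·0!·2!/5! = 1/30
Racah Σ t=1..1: t=1:−1/1 = -1/1
⇒ 3j(1 2 1; 0 0 0)² = 2/15, sgn +1
Racah Σ t=2..2: t=2:+1/2 = 1/2
⇒ 3j(1 2 1; -1 1 0)² = 1/10, sgn -1
4πI² = N·(3j₀)²·(3jₘ)² = 3/5
I = -1·√(0.6/4π) = -0.21850969

-0.218510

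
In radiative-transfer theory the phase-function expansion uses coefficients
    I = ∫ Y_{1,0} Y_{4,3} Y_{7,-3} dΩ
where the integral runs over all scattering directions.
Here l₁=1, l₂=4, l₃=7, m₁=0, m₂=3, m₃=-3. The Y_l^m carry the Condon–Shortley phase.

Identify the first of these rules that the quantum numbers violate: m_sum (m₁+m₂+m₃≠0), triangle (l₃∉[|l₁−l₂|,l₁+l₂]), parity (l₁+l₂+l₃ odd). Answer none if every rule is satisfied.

triangle

Σmᵢ = 0  ✓
l₃∈[|l₁−l₂|,l₁+l₂]=[3,5], have l₃=7  ✗
Σlᵢ = 12 ⇒ even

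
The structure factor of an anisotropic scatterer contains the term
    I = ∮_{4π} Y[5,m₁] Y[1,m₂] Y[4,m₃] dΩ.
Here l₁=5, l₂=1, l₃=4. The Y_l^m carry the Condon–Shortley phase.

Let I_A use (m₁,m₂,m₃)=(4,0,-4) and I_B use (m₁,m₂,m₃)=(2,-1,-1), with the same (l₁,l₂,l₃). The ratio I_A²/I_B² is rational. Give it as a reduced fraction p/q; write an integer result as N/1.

Shared (l₁,l₂,l₃)=(5,1,4): N and (l;000)² cancel in I_A²/I_B².
A: Δ = 2!·8!·0!/11! = 1/495; Racah Σ t=1..1: t=1:−1/40320 = -1/40320; ⇒ 3j(5 1 4; 4 0 -4)² = 1/55, sgn -1
B: Δ = 2!·8!·0!/11! = 1/495; Racah Σ t=0..0: t=0:+1/1440 = 1/1440; ⇒ 3j(5 1 4; 2 -1 -1)² = 7/165, sgn -1
I_A²/I_B² = (1/55)/(7/165) = 3/7

3/7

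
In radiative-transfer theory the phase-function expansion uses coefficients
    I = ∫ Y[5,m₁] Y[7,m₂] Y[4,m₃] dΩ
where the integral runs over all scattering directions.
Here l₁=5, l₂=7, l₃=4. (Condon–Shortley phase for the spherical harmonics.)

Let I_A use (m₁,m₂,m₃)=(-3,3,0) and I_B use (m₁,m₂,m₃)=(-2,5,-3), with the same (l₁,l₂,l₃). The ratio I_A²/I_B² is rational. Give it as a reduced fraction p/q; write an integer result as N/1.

Same 5,7,4: normalisation and zero-m 3j drop out of the ratio.
A: Δ: 8! 2! 6! / 17! → 1/6126120; sum: t=6:+1/138240 t=7:−1/181440 t=8:+1/3870720 = 23/11612160; 3j²(5 7 4; -3 3 0) = Δ·Π!·Σ² = 529/204204  (sign +1)
B: Δ: 8! 2! 6! / 17! → 1/6126120; sum: t=6:+1/1036800 t=7:−1/1209600 = 1/7257600; 3j²(5 7 4; -2 5 -3) = Δ·Π!·Σ² = 1/2210  (sign -1)
I_A²/I_B² = (529/204204)/(1/2210) = 2645/462

2645/462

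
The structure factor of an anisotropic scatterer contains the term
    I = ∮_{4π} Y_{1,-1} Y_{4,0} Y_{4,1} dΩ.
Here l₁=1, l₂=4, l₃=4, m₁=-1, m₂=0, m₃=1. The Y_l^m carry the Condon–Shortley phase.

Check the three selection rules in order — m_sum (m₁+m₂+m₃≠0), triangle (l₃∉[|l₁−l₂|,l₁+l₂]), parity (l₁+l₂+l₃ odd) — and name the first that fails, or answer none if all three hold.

Σmᵢ = 0  ✓
l₃∈[|l₁−l₂|,l₁+l₂]=[3,5], have l₃=4  ✓
Σlᵢ = 9 ⇒ odd  ✗

parity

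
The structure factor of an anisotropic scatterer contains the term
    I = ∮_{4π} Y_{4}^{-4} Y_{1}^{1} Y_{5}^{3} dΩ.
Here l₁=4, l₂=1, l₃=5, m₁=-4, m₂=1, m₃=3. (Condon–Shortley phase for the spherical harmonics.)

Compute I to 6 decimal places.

-0.049106

Checks pass: Σm=0; 10 even; l₃=5∈[3,5].
(2·4+1)(2·1+1)(2·5+1) = 297
Δ: 0! 8! 2! / 11! → 1/495
sum: t=0:+1/576 = 1/576
3j²(4 1 5; 0 0 0) = Δ·Π!·Σ² = 5/99  (sign -1)
sum: t=0:+1/80640 = 1/80640
3j²(4 1 5; -4 1 3) = Δ·Π!·Σ² = 1/495  (sign +1)
combine: 4πI² = 297·5/99·1/495 = 1/33
take √, sign -1: I = -0.04910640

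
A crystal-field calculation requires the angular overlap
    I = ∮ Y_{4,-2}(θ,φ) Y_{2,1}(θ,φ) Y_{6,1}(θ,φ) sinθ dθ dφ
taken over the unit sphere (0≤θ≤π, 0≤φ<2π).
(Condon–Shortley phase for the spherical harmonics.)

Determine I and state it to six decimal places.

-0.133065

Checks pass: Σm=0; 12 even; l₃=6∈[2,6].
(2·4+1)(2·2+1)(2·6+1) = 585
Δ: 0! 8! 4! / 13! → 1/6435
sum: t=0:+1/2304 = 1/2304
3j²(4 2 6; 0 0 0) = Δ·Π!·Σ² = 5/143  (sign +1)
sum: t=0:+1/8640 = 1/8640
3j²(4 2 6; -2 1 1) = Δ·Π!·Σ² = 14/1287  (sign -1)
combine: 4πI² = 585·5/143·14/1287 = 350/1573
take √, sign -1: I = -0.13306527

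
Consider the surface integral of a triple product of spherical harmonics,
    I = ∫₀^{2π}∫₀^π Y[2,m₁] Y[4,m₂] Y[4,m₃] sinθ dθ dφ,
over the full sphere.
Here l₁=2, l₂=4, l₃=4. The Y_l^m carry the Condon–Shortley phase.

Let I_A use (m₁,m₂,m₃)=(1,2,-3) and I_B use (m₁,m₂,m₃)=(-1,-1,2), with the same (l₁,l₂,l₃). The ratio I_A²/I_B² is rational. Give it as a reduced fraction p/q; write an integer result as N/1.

175/81

Same 2,4,4: normalisation and zero-m 3j drop out of the ratio.
A: Δ: 2! 2! 6! / 11! → 1/13860; sum: t=0:+1/1440 t=1:−1/240 = -1/288; 3j²(2 4 4; 1 2 -3) = Δ·Π!·Σ² = 5/132  (sign +1)
B: Δ: 2! 2! 6! / 11! → 1/13860; sum: t=1:−1/96 t=2:+1/240 = -1/160; 3j²(2 4 4; -1 -1 2) = Δ·Π!·Σ² = 27/1540  (sign -1)
I_A²/I_B² = (5/132)/(27/1540) = 175/81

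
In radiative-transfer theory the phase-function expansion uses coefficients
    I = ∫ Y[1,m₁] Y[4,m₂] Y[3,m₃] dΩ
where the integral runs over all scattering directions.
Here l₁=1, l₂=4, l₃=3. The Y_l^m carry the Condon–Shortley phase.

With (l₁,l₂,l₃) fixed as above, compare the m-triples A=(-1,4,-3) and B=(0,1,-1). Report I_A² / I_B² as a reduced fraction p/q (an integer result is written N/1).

28/15

l's match ⇒ only the (l;m) 3-j factors differ between A and B.
A: triangle coeff Δ(1,4,3) = 1/252; Σ_t [2,2]: t=2:+1/1440 = 1/1440; (3j)²=1/9 [(1 4 3; -1 4 -3)], sign=+1
B: triangle coeff Δ(1,4,3) = 1/252; Σ_t [1,1]: t=1:−1/48 = -1/48; (3j)²=5/84 [(1 4 3; 0 1 -1)], sign=-1
I_A²/I_B² = (1/9)/(5/84) = 28/15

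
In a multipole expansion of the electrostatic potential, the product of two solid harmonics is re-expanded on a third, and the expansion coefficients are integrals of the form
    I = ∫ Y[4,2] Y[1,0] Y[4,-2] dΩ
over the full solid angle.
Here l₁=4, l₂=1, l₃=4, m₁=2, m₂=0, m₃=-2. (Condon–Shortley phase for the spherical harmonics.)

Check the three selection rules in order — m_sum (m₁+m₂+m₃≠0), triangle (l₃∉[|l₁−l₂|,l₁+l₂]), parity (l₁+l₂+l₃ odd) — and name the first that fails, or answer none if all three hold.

parity

m₁+m₂+m₃ = 2 + 0 − 2 = 0  ✓
triangle: |4−1|=3 ≤ l₃=4 ≤ 4+1=5  ✓
parity: l₁+l₂+l₃ = 9 is odd  ✗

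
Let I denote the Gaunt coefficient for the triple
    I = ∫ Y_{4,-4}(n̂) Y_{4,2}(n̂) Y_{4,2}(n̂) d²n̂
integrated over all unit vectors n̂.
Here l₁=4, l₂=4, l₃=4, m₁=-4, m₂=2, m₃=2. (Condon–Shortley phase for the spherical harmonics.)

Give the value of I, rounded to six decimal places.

Checks pass: Σm=0; 12 even; l₃=4∈[0,8].
(2·4+1)(2·4+1)(2·4+1) = 729
Δ: 4! 4! 4! / 13! → 1/450450
sum: t=0:+1/13824 t=1:−1/216 t=2:+1/64 t=3:−1/216 t=4:+1/13824 = 5/768
3j²(4 4 4; 0 0 0) = Δ·Π!·Σ² = 18/1001  (sign +1)
sum: t=4:+1/2304 = 1/2304
3j²(4 4 4; -4 2 2) = Δ·Π!·Σ² = 5/143  (sign +1)
combine: 4πI² = 729·18/1001·5/143 = 65610/143143
take √, sign +1: I = 0.19098314

0.190983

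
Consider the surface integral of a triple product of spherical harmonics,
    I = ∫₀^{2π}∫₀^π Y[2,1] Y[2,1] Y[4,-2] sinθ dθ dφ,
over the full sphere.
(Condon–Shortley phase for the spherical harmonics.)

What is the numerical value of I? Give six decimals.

Checks pass: Σm=0; 8 even; l₃=4∈[0,4].
(2·2+1)(2·2+1)(2·4+1) = 225
Δ: 0! 4! 4! / 9! → 1/630
sum: t=0:+1/16 = 1/16
3j²(2 2 4; 0 0 0) = Δ·Π!·Σ² = 2/35  (sign +1)
sum: t=0:+1/36 = 1/36
3j²(2 2 4; 1 1 -2) = Δ·Π!·Σ² = 4/63  (sign +1)
combine: 4πI² = 225·2/35·4/63 = 40/49
take √, sign +1: I = 0.25487487

0.254875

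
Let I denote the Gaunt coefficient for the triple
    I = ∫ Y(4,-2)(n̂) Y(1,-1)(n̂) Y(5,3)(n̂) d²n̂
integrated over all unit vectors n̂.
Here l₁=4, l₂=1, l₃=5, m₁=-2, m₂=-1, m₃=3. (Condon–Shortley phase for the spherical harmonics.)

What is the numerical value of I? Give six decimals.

Checks pass: Σm=0; 10 even; l₃=5∈[3,5].
(2·4+1)(2·1+1)(2·5+1) = 297
Δ: 0! 8! 2! / 11! → 1/495
sum: t=0:+1/576 = 1/576
3j²(4 1 5; 0 0 0) = Δ·Π!·Σ² = 5/99  (sign -1)
sum: t=0:+1/2880 = 1/2880
3j²(4 1 5; -2 -1 3) = Δ·Π!·Σ² = 28/495  (sign +1)
combine: 4πI² = 297·5/99·28/495 = 28/33
take √, sign -1: I = -0.25984664

-0.259847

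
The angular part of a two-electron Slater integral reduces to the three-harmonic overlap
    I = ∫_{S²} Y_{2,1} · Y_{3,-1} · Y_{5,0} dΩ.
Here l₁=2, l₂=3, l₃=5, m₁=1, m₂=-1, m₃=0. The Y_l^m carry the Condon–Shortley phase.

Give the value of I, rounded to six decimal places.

0.169433

Checks pass: Σm=0; 10 even; l₃=5∈[1,5].
(2·2+1)(2·3+1)(2·5+1) = 385
Δ: 0! 4! 6! / 11! → 1/2310
sum: t=0:+1/144 = 1/144
3j²(2 3 5; 0 0 0) = Δ·Π!·Σ² = 10/231  (sign -1)
sum: t=0:+1/288 = 1/288
3j²(2 3 5; 1 -1 0) = Δ·Π!·Σ² = 5/231  (sign -1)
combine: 4πI² = 385·10/231·5/231 = 250/693
take √, sign +1: I = 0.16943318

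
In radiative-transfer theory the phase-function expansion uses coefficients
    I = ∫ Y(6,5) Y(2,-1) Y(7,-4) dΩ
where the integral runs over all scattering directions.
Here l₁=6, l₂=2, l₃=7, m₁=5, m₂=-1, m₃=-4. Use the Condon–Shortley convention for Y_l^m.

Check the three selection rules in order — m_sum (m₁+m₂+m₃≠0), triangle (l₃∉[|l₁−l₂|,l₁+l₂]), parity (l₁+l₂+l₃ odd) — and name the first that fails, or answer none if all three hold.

m₁+m₂+m₃ = 5 − 1 − 4 = 0  ✓
triangle: |6−2|=4 ≤ l₃=7 ≤ 6+2=8  ✓
parity: l₁+l₂+l₃ = 15 is odd  ✗

parity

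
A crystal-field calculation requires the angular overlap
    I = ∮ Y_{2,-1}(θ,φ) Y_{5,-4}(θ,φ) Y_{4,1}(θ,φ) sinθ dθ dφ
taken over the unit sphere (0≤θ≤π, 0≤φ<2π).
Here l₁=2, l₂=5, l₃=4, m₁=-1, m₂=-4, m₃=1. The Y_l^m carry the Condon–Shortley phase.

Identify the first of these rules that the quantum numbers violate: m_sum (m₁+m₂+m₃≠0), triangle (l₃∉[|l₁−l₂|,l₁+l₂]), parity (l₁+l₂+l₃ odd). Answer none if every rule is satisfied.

m_sum

azimuthal sum: -1 − 4 + 1 = -4  ✗
3 ≤ 4 ≤ 7 (triangle on l)
L = 2 + 5 + 4 = 11 (odd)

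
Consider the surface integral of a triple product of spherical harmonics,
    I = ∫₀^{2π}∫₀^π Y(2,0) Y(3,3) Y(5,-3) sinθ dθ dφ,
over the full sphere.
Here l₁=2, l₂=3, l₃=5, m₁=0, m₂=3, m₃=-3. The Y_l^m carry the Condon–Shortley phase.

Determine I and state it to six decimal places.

-0.126792

Checks pass: Σm=0; 10 even; l₃=5∈[1,5].
(2·2+1)(2·3+1)(2·5+1) = 385
Δ: 0! 4! 6! / 11! → 1/2310
sum: t=0:+1/144 = 1/144
3j²(2 3 5; 0 0 0) = Δ·Π!·Σ² = 10/231  (sign -1)
sum: t=0:+1/2880 = 1/2880
3j²(2 3 5; 0 3 -3) = Δ·Π!·Σ² = 2/165  (sign +1)
combine: 4πI² = 385·10/231·2/165 = 20/99
take √, sign -1: I = -0.12679218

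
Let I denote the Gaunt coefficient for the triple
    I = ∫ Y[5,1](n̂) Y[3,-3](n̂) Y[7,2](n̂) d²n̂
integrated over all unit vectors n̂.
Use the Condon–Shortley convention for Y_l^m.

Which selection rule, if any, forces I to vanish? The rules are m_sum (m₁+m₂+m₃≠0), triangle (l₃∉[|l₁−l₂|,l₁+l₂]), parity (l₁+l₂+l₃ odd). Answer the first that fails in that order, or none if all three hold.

parity

Σmᵢ = 0  ✓
l₃∈[|l₁−l₂|,l₁+l₂]=[2,8], have l₃=7  ✓
Σlᵢ = 15 ⇒ odd  ✗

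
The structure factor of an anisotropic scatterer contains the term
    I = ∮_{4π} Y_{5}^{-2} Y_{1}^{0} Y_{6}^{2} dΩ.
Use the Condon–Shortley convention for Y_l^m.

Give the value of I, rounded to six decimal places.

Checks pass: Σm=0; 12 even; l₃=6∈[4,6].
(2·5+1)(2·1+1)(2·6+1) = 429
Δ: 0! 10! 2! / 13! → 1/858
sum: t=0:+1/14400 = 1/14400
3j²(5 1 6; 0 0 0) = Δ·Π!·Σ² = 6/143  (sign +1)
sum: t=0:+1/30240 = 1/30240
3j²(5 1 6; -2 0 2) = Δ·Π!·Σ² = 16/429  (sign +1)
combine: 4πI² = 429·6/143·16/429 = 96/143
take √, sign +1: I = 0.23113338

0.231133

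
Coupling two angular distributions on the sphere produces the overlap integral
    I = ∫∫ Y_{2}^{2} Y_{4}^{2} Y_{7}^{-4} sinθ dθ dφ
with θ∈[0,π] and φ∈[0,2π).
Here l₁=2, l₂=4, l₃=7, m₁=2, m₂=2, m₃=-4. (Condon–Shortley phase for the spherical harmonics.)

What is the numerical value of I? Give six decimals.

0.000000

l₃=7 ∉ [2,6] — triangle fails ⇒ I = 0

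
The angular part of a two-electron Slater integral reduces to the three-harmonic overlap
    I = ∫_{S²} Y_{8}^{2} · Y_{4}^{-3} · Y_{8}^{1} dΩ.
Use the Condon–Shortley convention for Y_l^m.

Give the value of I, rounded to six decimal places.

m-sum 0 ✓  L=20 even ✓  4≤8≤12 ✓
Π(2lᵢ+1) = 17×9×17 = 2601
triangle coeff Δ(8,4,8) = 1/185175900
Σ_t [0,4]: t=0:+1/557383680 t=1:−1/21772800 t=2:+1/8294400 t=3:−1/21772800 t=4:+1/557383680 = 1/30965760
(3j)²=36/4199 [(8 4 8; 0 0 0)], sign=+1
Σ_t [0,1]: t=0:+1/74649600 t=1:−1/87091200 = 1/522547200
(3j)²=2/4199 [(8 4 8; 2 -3 1)], sign=-1
⇒ 4πI² = 648/61009
I = (-1)√(648/61009/(4π)) = -0.02907272

-0.029073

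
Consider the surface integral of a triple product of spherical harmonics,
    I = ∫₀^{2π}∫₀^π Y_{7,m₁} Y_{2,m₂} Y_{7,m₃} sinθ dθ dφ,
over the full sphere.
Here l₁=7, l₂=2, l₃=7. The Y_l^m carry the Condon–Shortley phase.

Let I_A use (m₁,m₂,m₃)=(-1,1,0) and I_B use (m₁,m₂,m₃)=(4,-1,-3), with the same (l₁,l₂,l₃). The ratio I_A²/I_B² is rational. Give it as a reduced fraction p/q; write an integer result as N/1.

2/77

Shared (l₁,l₂,l₃)=(7,2,7): N and (l;000)² cancel in I_A²/I_B².
A: Δ = 2!·12!·2!/17! = 1/185640; Racah Σ t=1..2: t=1:−1/1209600 t=2:+1/1036800 = 1/7257600; ⇒ 3j(7 2 7; -1 1 0)² = 1/2210, sgn -1
B: Δ = 2!·12!·2!/17! = 1/185640; Racah Σ t=0..1: t=0:+1/4354560 t=1:−1/14515200 = 1/6220800; ⇒ 3j(7 2 7; 4 -1 -3)² = 77/4420, sgn +1
I_A²/I_B² = (1/2210)/(77/4420) = 2/77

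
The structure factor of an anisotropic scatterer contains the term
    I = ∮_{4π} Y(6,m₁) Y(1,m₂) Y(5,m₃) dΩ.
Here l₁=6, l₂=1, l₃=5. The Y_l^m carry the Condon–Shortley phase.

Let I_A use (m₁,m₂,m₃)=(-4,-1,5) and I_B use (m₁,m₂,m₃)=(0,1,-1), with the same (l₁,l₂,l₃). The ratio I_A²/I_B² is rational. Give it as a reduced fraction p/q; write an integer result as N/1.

l's match ⇒ only the (l;m) 3-j factors differ between A and B.
A: triangle coeff Δ(6,1,5) = 1/858; Σ_t [0,0]: t=0:+1/7257600 = 1/7257600; (3j)²=1/858 [(6 1 5; -4 -1 5)], sign=+1
B: triangle coeff Δ(6,1,5) = 1/858; Σ_t [2,2]: t=2:+1/34560 = 1/34560; (3j)²=5/286 [(6 1 5; 0 1 -1)], sign=+1
I_A²/I_B² = (1/858)/(5/286) = 1/15

1/15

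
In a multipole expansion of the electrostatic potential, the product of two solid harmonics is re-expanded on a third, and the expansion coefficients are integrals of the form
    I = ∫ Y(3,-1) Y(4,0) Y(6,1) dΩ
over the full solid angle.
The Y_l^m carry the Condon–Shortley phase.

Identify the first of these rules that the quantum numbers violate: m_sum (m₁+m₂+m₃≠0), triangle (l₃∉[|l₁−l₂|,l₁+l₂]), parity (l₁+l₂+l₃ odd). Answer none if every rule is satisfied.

parity

m₁+m₂+m₃ = -1 + 0 + 1 = 0  ✓
triangle: |3−4|=1 ≤ l₃=6 ≤ 3+4=7  ✓
parity: l₁+l₂+l₃ = 13 is odd  ✗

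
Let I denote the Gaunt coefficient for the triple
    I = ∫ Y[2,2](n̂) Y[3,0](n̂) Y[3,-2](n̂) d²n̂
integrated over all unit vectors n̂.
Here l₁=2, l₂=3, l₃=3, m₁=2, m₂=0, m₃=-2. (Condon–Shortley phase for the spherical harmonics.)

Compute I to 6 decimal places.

-0.188063

Rules hold: Σm=0, L=8 even, 1≤3≤5.
N = 5·7·7 = 245
Δ = 2!·2!·4!/9! = 1/3780
Racah Σ t=0..2: t=0:+1/24 t=1:−1/4 t=2:+1/24 = -1/6
⇒ 3j(2 3 3; 0 0 0)² = 4/105, sgn +1
Racah Σ t=0..0: t=0:+1/24 = 1/24
⇒ 3j(2 3 3; 2 0 -2)² = 1/21, sgn -1
4πI² = N·(3j₀)²·(3jₘ)² = 4/9
I = -1·√(0.444444/4π) = -0.18806319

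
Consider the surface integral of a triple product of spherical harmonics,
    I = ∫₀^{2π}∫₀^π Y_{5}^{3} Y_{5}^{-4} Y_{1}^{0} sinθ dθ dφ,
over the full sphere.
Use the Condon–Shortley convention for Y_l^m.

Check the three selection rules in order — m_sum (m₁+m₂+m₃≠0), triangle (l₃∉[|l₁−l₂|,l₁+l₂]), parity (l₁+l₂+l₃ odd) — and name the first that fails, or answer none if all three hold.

m_sum

Σmᵢ = -1  ✗
l₃∈[|l₁−l₂|,l₁+l₂]=[0,10], have l₃=1
Σlᵢ = 11 ⇒ odd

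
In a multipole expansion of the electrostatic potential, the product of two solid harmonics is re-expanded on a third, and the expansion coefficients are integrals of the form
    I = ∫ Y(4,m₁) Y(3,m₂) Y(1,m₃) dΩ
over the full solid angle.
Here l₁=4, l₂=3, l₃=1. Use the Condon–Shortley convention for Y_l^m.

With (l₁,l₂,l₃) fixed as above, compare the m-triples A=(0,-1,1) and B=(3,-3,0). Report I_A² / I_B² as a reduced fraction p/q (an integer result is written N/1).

Same 4,3,1: normalisation and zero-m 3j drop out of the ratio.
A: Δ: 6! 2! 0! / 9! → 1/252; sum: t=2:+1/96 = 1/96; 3j²(4 3 1; 0 -1 1) = Δ·Π!·Σ² = 1/42  (sign +1)
B: Δ: 6! 2! 0! / 9! → 1/252; sum: t=0:+1/720 = 1/720; 3j²(4 3 1; 3 -3 0) = Δ·Π!·Σ² = 1/36  (sign -1)
I_A²/I_B² = (1/42)/(1/36) = 6/7

6/7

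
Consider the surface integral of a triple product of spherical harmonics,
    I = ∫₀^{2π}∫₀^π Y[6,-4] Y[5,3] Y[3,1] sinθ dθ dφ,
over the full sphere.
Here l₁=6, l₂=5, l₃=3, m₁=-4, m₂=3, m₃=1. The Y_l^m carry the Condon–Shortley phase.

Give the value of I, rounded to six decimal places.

0.113950

Rules hold: Σm=0, L=14 even, 1≤3≤11.
N = 13·11·7 = 1001
Δ = 8!·4!·2!/15! = 1/675675
Racah Σ t=3..5: t=3:−1/8640 t=4:+1/2304 t=5:−1/8640 = 7/34560
⇒ 3j(6 5 3; 0 0 0)² = 7/429, sgn -1
Racah Σ t=6..8: t=6:+1/69120 t=7:−1/30240 t=8:+1/322560 = -1/64512
⇒ 3j(6 5 3; -4 3 1)² = 10/1001, sgn -1
4πI² = N·(3j₀)²·(3jₘ)² = 70/429
I = +1·√(0.16317/4π) = 0.11395029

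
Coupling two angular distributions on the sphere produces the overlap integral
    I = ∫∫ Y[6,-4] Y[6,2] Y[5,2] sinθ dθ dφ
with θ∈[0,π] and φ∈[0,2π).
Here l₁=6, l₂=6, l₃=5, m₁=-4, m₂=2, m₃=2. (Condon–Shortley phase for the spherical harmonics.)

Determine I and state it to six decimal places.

0.000000

l₁+l₂+l₃=17 is odd: 3j(l;000)=0 ⇒ I=0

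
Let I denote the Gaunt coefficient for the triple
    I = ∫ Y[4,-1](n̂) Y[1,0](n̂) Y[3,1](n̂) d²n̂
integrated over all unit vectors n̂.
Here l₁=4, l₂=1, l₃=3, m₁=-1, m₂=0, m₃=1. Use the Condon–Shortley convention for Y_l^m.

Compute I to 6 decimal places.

-0.238414

Checks pass: Σm=0; 8 even; l₃=3∈[3,5].
(2·4+1)(2·1+1)(2·3+1) = 189
Δ: 2! 6! 0! / 9! → 1/252
sum: t=1:−1/36 = -1/36
3j²(4 1 3; 0 0 0) = Δ·Π!·Σ² = 4/63  (sign +1)
sum: t=1:−1/48 = -1/48
3j²(4 1 3; -1 0 1) = Δ·Π!·Σ² = 5/84  (sign -1)
combine: 4πI² = 189·4/63·5/84 = 5/7
take √, sign -1: I = -0.23841361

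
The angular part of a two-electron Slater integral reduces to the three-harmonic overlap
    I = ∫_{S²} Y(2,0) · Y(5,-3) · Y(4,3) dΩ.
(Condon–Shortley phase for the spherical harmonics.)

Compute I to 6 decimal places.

l₁+l₂+l₃=11 is odd: 3j(l;000)=0 ⇒ I=0

0.000000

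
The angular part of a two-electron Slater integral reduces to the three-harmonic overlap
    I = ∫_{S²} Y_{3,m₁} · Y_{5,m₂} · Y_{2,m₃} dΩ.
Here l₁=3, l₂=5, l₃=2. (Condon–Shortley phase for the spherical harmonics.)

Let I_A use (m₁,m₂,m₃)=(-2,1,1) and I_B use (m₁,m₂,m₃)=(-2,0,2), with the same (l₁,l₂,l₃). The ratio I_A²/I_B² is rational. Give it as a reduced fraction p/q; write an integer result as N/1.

l's match ⇒ only the (l;m) 3-j factors differ between A and B.
A: triangle coeff Δ(3,5,2) = 1/2310; Σ_t [5,5]: t=5:−1/720 = -1/720; (3j)²=4/385 [(3 5 2; -2 1 1)], sign=+1
B: triangle coeff Δ(3,5,2) = 1/2310; Σ_t [5,5]: t=5:−1/2880 = -1/2880; (3j)²=1/462 [(3 5 2; -2 0 2)], sign=-1
I_A²/I_B² = (4/385)/(1/462) = 24/5

24/5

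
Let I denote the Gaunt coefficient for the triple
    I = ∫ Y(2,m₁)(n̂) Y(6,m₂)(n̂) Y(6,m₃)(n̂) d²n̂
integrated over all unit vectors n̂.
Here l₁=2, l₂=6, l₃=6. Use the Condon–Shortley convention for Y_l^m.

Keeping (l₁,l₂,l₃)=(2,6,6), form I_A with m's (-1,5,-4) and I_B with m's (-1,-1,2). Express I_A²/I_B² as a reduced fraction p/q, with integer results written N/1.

99/20

Shared (l₁,l₂,l₃)=(2,6,6): N and (l;000)² cancel in I_A²/I_B².
A: Δ = 2!·2!·10!/15! = 1/90090; Racah Σ t=1..2: t=1:−1/7257600 t=2:+1/725760 = 1/806400; ⇒ 3j(2 6 6; -1 5 -4)² = 27/910, sgn +1
B: Δ = 2!·2!·10!/15! = 1/90090; Racah Σ t=1..2: t=1:−1/34560 t=2:+1/60480 = -1/80640; ⇒ 3j(2 6 6; -1 -1 2)² = 6/1001, sgn -1
I_A²/I_B² = (27/910)/(6/1001) = 99/20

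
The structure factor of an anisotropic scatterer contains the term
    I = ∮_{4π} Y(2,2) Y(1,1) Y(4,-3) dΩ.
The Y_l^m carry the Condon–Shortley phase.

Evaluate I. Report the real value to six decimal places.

|2−1|≤4≤2+1 violated ⇒ I = 0

0.000000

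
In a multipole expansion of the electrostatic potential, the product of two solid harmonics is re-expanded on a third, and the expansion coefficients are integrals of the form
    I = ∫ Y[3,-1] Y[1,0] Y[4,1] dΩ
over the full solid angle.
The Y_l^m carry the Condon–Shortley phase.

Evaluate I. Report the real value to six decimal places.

m-sum 0 ✓  L=8 even ✓  2≤4≤4 ✓
Π(2lᵢ+1) = 7×3×9 = 189
triangle coeff Δ(3,1,4) = 1/252
Σ_t [0,0]: t=0:+1/36 = 1/36
(3j)²=4/63 [(3 1 4; 0 0 0)], sign=+1
Σ_t [0,0]: t=0:+1/48 = 1/48
(3j)²=5/84 [(3 1 4; -1 0 1)], sign=-1
⇒ 4πI² = 5/7
I = (-1)√(5/7/(4π)) = -0.23841361

-0.238414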